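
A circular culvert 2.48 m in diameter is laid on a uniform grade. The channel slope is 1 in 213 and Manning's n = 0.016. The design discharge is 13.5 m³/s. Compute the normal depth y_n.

y_n = 1.84 m

Manning's equation rearranged: A R^(2/3) = nQ / (1·√S) = 0.016 × 13.5 / (√0.004695) = 3.152.
At y = 2.08 m: A R^(2/3) = 3.582 — high.
At y = 1.32 m: A R^(2/3) = 1.95 — low.
At y = 1.84 m: A R^(2/3) = 3.162 — close enough.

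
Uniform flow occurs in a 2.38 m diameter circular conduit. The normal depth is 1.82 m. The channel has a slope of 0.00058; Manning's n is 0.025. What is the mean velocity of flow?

For a circular section of diameter D = 2.38 m at depth y = 1.82 m, the central angle is θ = 2 arccos(1 − 2y/D) = 4.257 rad. Then A = (D²/8)(θ − sin θ) = 3.65 m² and P = Dθ/2 = 5.066 m.
Hydraulic radius R = A/P = 3.65/5.066 = 0.7205 m.
From Manning's equation, V = (1/n) R^(2/3) S^(1/2) = (1/0.025) × 0.7205^(2/3) × 0.00058^(1/2) = 0.774 m/s.

V = 0.774 m/s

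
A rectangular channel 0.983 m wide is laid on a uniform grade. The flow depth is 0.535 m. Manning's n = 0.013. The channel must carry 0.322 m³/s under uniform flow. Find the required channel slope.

S = 0.000389

Flow area A = b·y = 0.983 × 0.535 = 0.5259 m². Wetted perimeter P = b + 2y = 0.983 + 2×0.535 = 2.053 m.
Hydraulic radius R = A/P = 0.5259/2.053 = 0.2562 m.
From Manning's equation, S = [nQ / (1 A R^(2/3))]² = [0.013 × 0.322 / (1 × 0.5259 × 0.2562^(2/3))]² = 0.000389.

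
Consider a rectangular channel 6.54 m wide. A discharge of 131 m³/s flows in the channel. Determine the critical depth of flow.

For a rectangular channel, critical depth y_c = (q²/g)^(1/3) where q = Q/b = 131/6.54 = 20.03 m²/s.
So y_c = (20.03²/9.81)^(1/3) = 3.45 m.

y_c = 3.45 m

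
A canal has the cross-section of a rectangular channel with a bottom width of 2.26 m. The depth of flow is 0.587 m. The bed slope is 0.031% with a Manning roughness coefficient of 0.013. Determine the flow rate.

Flow area A = b·y = 2.26 × 0.587 = 1.327 m². Wetted perimeter P = b + 2y = 2.26 + 2×0.587 = 3.434 m.
Hydraulic radius R = A/P = 1.327/3.434 = 0.3863 m.
Manning's equation: Q = (1/n) A R^(2/3) S^(1/2) = (1/0.013) × 1.327 × 0.3863^(2/3) × 0.00031^(1/2) = 0.953 m³/s.

Q = 0.953 m³/s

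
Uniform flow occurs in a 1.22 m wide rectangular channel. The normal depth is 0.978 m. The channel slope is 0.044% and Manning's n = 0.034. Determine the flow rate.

Flow area A = b·y = 1.22 × 0.978 = 1.193 m². Wetted perimeter P = b + 2y = 1.22 + 2×0.978 = 3.176 m.
Hydraulic radius R = A/P = 1.193/3.176 = 0.3757 m.
Manning's equation: Q = (1/n) A R^(2/3) S^(1/2) = (1/0.034) × 1.193 × 0.3757^(2/3) × 0.00044^(1/2) = 0.383 m³/s.

Q = 0.383 m³/s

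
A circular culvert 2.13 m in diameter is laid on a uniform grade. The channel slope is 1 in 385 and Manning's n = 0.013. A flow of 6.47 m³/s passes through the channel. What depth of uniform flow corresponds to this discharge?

Manning's equation rearranged: A R^(2/3) = nQ / (1·√S) = 0.013 × 6.47 / (√0.002597) = 1.65.
At y = 1.07 m: A R^(2/3) = 1.18 — too small.
At y = 1.53 m: A R^(2/3) = 2.026 — too large.
At y = 1.32 m: A R^(2/3) = 1.652 — matches.

y_n = 1.32 m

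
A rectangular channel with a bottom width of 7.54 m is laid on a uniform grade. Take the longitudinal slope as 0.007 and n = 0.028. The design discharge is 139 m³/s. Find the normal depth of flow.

y_n = 3.97 m

Manning's equation rearranged: A R^(2/3) = nQ / (1·√S) = 0.028 × 139 / (√0.007) = 46.52.
At y = 4.92 m: A R^(2/3) = 61.5 — too large.
At y = 3.3 m: A R^(2/3) = 36.27 — too small.
At y = 3.97 m: A R^(2/3) = 46.46 — close enough.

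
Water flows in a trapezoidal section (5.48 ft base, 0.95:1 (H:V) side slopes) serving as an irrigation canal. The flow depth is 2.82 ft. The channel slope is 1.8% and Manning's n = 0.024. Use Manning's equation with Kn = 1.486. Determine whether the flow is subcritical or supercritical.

supercritical

With bottom width b = 5.48 ft and side slope z = 0.95: A = (b + zy)y = (5.48 + 0.95×2.82)×2.82 = 23.01 ft²; P = b + 2y√(1+z²) = 5.48 + 2×2.82×1.379 = 13.26 ft.
Hydraulic radius R = A/P = 23.01/13.26 = 1.735 ft.
V = (1.486/n) R^(2/3) √S = (1.486/0.024) × 1.735^(2/3) × √0.018 = 12 ft/s. Hydraulic depth D_h = A/T = 23.01/10.84 = 2.123 ft.
Froude number Fr = V/√(g·D_h) = 12/√(32.2×2.123) = 1.45, which is greater than 1, so the flow is supercritical.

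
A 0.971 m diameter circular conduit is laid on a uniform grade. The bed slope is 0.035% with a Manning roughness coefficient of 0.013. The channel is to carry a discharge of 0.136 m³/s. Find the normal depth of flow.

y_n = 0.383 m

Manning's equation rearranged: A R^(2/3) = nQ / (1·√S) = 0.013 × 0.136 / (√0.00035) = 0.0945.
At y = 0.344 m: A R^(2/3) = 0.07752 — low.
At y = 0.454 m: A R^(2/3) = 0.1284 — high.
At y = 0.383 m: A R^(2/3) = 0.09465 — matches.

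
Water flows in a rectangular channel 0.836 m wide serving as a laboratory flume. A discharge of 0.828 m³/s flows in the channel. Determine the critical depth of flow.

For a rectangular channel, critical depth y_c = (q²/g)^(1/3) where q = Q/b = 0.828/0.836 = 0.9904 m²/s.
So y_c = (0.9904²/9.81)^(1/3) = 0.464 m.

y_c = 0.464 m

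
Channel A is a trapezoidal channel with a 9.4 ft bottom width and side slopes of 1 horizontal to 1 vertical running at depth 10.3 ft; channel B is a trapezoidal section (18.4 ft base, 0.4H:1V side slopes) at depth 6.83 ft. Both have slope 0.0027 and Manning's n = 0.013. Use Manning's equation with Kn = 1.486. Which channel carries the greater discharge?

Channel A: With bottom width b = 9.4 ft and side slope z = 1: A = (b + zy)y = (9.4 + 1×10.3)×10.3 = 202.9 ft²; P = b + 2y√(1+z²) = 9.4 + 2×10.3×1.414 = 38.53 ft. Hydraulic radius R = A/P = 202.9/38.53 = 5.266 ft. Q_A = (1.486/0.013)·202.9·5.266^(2/3)·√0.0027 = 3648 ft³/s.
Channel B: With bottom width b = 18.4 ft and side slope z = 0.4: A = (b + zy)y = (18.4 + 0.4×6.83)×6.83 = 144.3 ft²; P = b + 2y√(1+z²) = 18.4 + 2×6.83×1.077 = 33.11 ft. Hydraulic radius R = A/P = 144.3/33.11 = 4.359 ft. Q_B = (1.486/0.013)·144.3·4.359^(2/3)·√0.0027 = 2288 ft³/s.
Q_A = 3648 ft³/s vs Q_B = 2288 ft³/s, so channel A carries more.

channel A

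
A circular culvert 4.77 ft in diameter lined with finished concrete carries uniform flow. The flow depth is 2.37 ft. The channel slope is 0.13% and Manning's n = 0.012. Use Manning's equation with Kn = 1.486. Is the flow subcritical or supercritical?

subcritical

For a circular section of diameter D = 4.77 ft at depth y = 2.37 ft, the central angle is θ = 2 arccos(1 − 2y/D) = 3.129 rad. Then A = (D²/8)(θ − sin θ) = 8.863 ft² and P = Dθ/2 = 7.463 ft.
Hydraulic radius R = A/P = 8.863/7.463 = 1.188 ft.
V = (1.486/n) R^(2/3) √S = (1.486/0.012) × 1.188^(2/3) × √0.0013 = 5.007 ft/s. Hydraulic depth D_h = A/T = 8.863/4.77 = 1.858 ft.
Froude number Fr = V/√(g·D_h) = 5.007/√(32.2×1.858) = 0.647, which is less than 1, so the flow is subcritical.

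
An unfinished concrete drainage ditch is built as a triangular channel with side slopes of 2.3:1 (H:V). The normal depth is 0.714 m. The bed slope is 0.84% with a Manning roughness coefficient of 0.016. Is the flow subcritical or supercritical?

For a triangular section with side slope z = 2.3: A = zy² = 2.3×0.714² = 1.173 m²; P = 2y√(1+z²) = 2×0.714×2.508 = 3.581 m.
Hydraulic radius R = A/P = 1.173/3.581 = 0.3274 m.
V = (1/n) R^(2/3) √S = (1/0.016) × 0.3274^(2/3) × √0.0084 = 2.721 m/s. Hydraulic depth D_h = A/T = 1.173/3.284 = 0.357 m.
Froude number Fr = V/√(g·D_h) = 2.721/√(9.81×0.357) = 1.45, which is greater than 1, so the flow is supercritical.

supercritical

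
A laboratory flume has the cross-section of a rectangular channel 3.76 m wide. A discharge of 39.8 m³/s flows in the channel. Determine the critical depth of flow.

y_c = 2.25 m

For a rectangular channel, critical depth y_c = (q²/g)^(1/3) where q = Q/b = 39.8/3.76 = 10.59 m²/s.
So y_c = (10.59²/9.81)^(1/3) = 2.25 m.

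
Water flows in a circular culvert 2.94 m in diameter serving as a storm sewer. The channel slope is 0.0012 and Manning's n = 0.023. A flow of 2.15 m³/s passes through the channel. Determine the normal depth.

Manning's equation rearranged: A R^(2/3) = nQ / (1·√S) = 0.023 × 2.15 / (√0.0012) = 1.427.
At y = 0.781 m: A R^(2/3) = 0.8539 — low.
At y = 1.16 m: A R^(2/3) = 1.817 — high.
At y = 1.02 m: A R^(2/3) = 1.43 — ≈ 1.427.

y_n = 1.02 m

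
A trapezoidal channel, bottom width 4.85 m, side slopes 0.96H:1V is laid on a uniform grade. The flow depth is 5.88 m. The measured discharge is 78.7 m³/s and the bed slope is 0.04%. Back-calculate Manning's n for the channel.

With bottom width b = 4.85 m and side slope z = 0.96: A = (b + zy)y = (4.85 + 0.96×5.88)×5.88 = 61.71 m²; P = b + 2y√(1+z²) = 4.85 + 2×5.88×1.386 = 21.15 m.
Hydraulic radius R = A/P = 61.71/21.15 = 2.917 m.
Rearranging Manning's equation: n = (1/Q) A R^(2/3) S^(1/2) = (1/78.7) × 61.71 × 2.917^(2/3) × √0.0004 = 0.032.

n = 0.032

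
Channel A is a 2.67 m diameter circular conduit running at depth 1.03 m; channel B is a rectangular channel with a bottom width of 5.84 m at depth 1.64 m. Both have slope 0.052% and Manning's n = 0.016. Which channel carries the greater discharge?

channel B

Channel A: For a circular section of diameter D = 2.67 m at depth y = 1.03 m, the central angle is θ = 2 arccos(1 − 2y/D) = 2.681 rad. Then A = (D²/8)(θ − sin θ) = 1.992 m² and P = Dθ/2 = 3.579 m. Hydraulic radius R = A/P = 1.992/3.579 = 0.5567 m. Q_A = (1/0.016)·1.992·0.5567^(2/3)·√0.00052 = 1.922 m³/s.
Channel B: Flow area A = b·y = 5.84 × 1.64 = 9.578 m². Wetted perimeter P = b + 2y = 5.84 + 2×1.64 = 9.12 m. Hydraulic radius R = A/P = 9.578/9.12 = 1.05 m. Q_B = (1/0.016)·9.578·1.05^(2/3)·√0.00052 = 14.1 m³/s.
Q_A = 1.922 m³/s vs Q_B = 14.1 m³/s, so channel B carries more.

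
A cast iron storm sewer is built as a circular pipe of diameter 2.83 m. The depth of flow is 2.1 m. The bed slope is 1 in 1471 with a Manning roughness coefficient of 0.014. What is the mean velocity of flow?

For a circular section of diameter D = 2.83 m at depth y = 2.1 m, the central angle is θ = 2 arccos(1 − 2y/D) = 4.152 rad. Then A = (D²/8)(θ − sin θ) = 5.005 m² and P = Dθ/2 = 5.875 m.
Hydraulic radius R = A/P = 5.005/5.875 = 0.8519 m.
From Manning's equation, V = (1/n) R^(2/3) S^(1/2) = (1/0.014) × 0.8519^(2/3) × 0.0006798^(1/2) = 1.67 m/s.

V = 1.67 m/s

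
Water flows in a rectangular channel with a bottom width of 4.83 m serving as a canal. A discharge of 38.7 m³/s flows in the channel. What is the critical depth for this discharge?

y_c = 1.87 m

For a rectangular channel, critical depth y_c = (q²/g)^(1/3) where q = Q/b = 38.7/4.83 = 8.012 m²/s.
So y_c = (8.012²/9.81)^(1/3) = 1.87 m.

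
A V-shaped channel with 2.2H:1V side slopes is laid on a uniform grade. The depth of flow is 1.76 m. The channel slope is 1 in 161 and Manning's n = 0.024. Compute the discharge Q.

Q = 19.3 m³/s

For a triangular section with side slope z = 2.2: A = zy² = 2.2×1.76² = 6.815 m²; P = 2y√(1+z²) = 2×1.76×2.417 = 8.506 m.
Hydraulic radius R = A/P = 6.815/8.506 = 0.8011 m.
Manning's equation: Q = (1/n) A R^(2/3) S^(1/2) = (1/0.024) × 6.815 × 0.8011^(2/3) × 0.006211^(1/2) = 19.3 m³/s.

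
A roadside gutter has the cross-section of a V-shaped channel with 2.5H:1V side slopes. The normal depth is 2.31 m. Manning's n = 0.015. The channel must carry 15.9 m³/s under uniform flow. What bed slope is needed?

S = 0.000291

For a triangular section with side slope z = 2.5: A = zy² = 2.5×2.31² = 13.34 m²; P = 2y√(1+z²) = 2×2.31×2.693 = 12.44 m.
Hydraulic radius R = A/P = 13.34/12.44 = 1.072 m.
From Manning's equation, S = [nQ / (1 A R^(2/3))]² = [0.015 × 15.9 / (1 × 13.34 × 1.072^(2/3))]² = 0.000291.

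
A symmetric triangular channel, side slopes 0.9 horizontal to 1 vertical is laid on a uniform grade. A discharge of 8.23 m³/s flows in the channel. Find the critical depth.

y_c = 1.76 m

At critical depth, Q² T / (g A³) = 1, i.e. A³/T = Q²/g = 8.23²/9.81 = 6.904.
Trying y = 1.38 m: A³/T = 2.027 — low.
Trying y = 1.76 m: A³/T = 6.839 — matches.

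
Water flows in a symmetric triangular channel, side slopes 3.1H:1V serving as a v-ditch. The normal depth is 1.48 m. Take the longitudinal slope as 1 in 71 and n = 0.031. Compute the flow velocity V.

V = 3.03 m/s

For a triangular section with side slope z = 3.1: A = zy² = 3.1×1.48² = 6.79 m²; P = 2y√(1+z²) = 2×1.48×3.257 = 9.642 m.
Hydraulic radius R = A/P = 6.79/9.642 = 0.7043 m.
From Manning's equation, V = (1/n) R^(2/3) S^(1/2) = (1/0.031) × 0.7043^(2/3) × 0.01408^(1/2) = 3.03 m/s.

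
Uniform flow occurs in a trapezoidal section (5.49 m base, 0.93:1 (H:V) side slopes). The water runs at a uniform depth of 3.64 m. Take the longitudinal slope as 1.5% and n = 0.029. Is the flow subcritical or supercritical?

supercritical

With bottom width b = 5.49 m and side slope z = 0.93: A = (b + zy)y = (5.49 + 0.93×3.64)×3.64 = 32.31 m²; P = b + 2y√(1+z²) = 5.49 + 2×3.64×1.366 = 15.43 m.
Hydraulic radius R = A/P = 32.31/15.43 = 2.093 m.
V = (1/n) R^(2/3) √S = (1/0.029) × 2.093^(2/3) × √0.015 = 6.911 m/s. Hydraulic depth D_h = A/T = 32.31/12.26 = 2.635 m.
Froude number Fr = V/√(g·D_h) = 6.911/√(9.81×2.635) = 1.36, which is greater than 1, so the flow is supercritical.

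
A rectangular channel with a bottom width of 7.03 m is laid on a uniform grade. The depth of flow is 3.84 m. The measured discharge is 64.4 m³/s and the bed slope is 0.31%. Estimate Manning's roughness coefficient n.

n = 0.035

Flow area A = b·y = 7.03 × 3.84 = 27 m². Wetted perimeter P = b + 2y = 7.03 + 2×3.84 = 14.71 m.
Hydraulic radius R = A/P = 27/14.71 = 1.835 m.
Rearranging Manning's equation: n = (1/Q) A R^(2/3) S^(1/2) = (1/64.4) × 27 × 1.835^(2/3) × √0.0031 = 0.035.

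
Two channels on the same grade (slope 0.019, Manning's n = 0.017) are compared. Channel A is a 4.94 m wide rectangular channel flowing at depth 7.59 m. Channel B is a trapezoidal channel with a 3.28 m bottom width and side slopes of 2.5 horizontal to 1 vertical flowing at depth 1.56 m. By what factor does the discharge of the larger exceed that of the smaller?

Channel A: Flow area A = b·y = 4.94 × 7.59 = 37.49 m². Wetted perimeter P = b + 2y = 4.94 + 2×7.59 = 20.12 m. Hydraulic radius R = A/P = 37.49/20.12 = 1.864 m. Q_A = (1/0.017)·37.49·1.864^(2/3)·√0.019 = 460.4 m³/s.
Channel B: With bottom width b = 3.28 m and side slope z = 2.5: A = (b + zy)y = (3.28 + 2.5×1.56)×1.56 = 11.2 m²; P = b + 2y√(1+z²) = 3.28 + 2×1.56×2.693 = 11.68 m. Hydraulic radius R = A/P = 11.2/11.68 = 0.9589 m. Q_B = (1/0.017)·11.2·0.9589^(2/3)·√0.019 = 88.31 m³/s.
The larger discharge is 460.4 m³/s and the smaller is 88.31 m³/s; the ratio is 5.21.

5.21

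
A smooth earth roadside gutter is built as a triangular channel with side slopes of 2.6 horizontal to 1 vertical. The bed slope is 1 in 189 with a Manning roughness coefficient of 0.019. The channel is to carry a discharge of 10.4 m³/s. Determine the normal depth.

y_n = 1.23 m

Manning's equation rearranged: A R^(2/3) = nQ / (1·√S) = 0.019 × 10.4 / (√0.005291) = 2.717.
Trying y = 1.51 m: A R^(2/3) = 4.694 — too large.
Trying y = 0.923 m: A R^(2/3) = 1.263 — too small.
Trying y = 1.23 m: A R^(2/3) = 2.717 — matches.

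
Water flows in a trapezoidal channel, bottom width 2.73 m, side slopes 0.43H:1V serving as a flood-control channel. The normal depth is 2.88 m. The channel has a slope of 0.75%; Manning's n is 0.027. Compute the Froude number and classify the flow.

subcritical

With bottom width b = 2.73 m and side slope z = 0.43: A = (b + zy)y = (2.73 + 0.43×2.88)×2.88 = 11.43 m²; P = b + 2y√(1+z²) = 2.73 + 2×2.88×1.089 = 9 m.
Hydraulic radius R = A/P = 11.43/9 = 1.27 m.
V = (1/n) R^(2/3) √S = (1/0.027) × 1.27^(2/3) × √0.0075 = 3.761 m/s. Hydraulic depth D_h = A/T = 11.43/5.207 = 2.195 m.
Froude number Fr = V/√(g·D_h) = 3.761/√(9.81×2.195) = 0.811, which is less than 1, so the flow is subcritical.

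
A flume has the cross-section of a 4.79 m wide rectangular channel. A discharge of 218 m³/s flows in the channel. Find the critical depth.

For a rectangular channel, critical depth y_c = (q²/g)^(1/3) where q = Q/b = 218/4.79 = 45.51 m²/s.
So y_c = (45.51²/9.81)^(1/3) = 5.95 m.

y_c = 5.95 m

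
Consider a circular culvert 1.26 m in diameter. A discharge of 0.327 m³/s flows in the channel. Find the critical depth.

y_c = 0.299 m

At critical depth, Q² T / (g A³) = 1, i.e. A³/T = Q²/g = 0.327²/9.81 = 0.0109.
Trying y = 0.328 m: A³/T = 0.01554 — over.
Trying y = 0.236 m: A³/T = 0.004292 — short.
Trying y = 0.299 m: A³/T = 0.01083 — ≈ 0.0109.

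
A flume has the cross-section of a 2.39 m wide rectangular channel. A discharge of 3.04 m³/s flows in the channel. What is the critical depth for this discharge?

For a rectangular channel, critical depth y_c = (q²/g)^(1/3) where q = Q/b = 3.04/2.39 = 1.272 m²/s.
So y_c = (1.272²/9.81)^(1/3) = 0.548 m.

y_c = 0.548 m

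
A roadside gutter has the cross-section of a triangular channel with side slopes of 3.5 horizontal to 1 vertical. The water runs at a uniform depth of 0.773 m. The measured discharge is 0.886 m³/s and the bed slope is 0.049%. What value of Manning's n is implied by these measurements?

For a triangular section with side slope z = 3.5: A = zy² = 3.5×0.773² = 2.091 m²; P = 2y√(1+z²) = 2×0.773×3.64 = 5.628 m.
Hydraulic radius R = A/P = 2.091/5.628 = 0.3716 m.
Rearranging Manning's equation: n = (1/Q) A R^(2/3) S^(1/2) = (1/0.886) × 2.091 × 0.3716^(2/3) × √0.00049 = 0.027.

n = 0.027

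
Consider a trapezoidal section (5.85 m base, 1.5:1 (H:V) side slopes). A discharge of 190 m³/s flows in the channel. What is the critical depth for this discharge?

At critical depth, Q² T / (g A³) = 1, i.e. A³/T = Q²/g = 190²/9.81 = 3680.
Trying y = 4.04 m: A³/T = 6199 — over.
Trying y = 3 m: A³/T = 2016 — short.
Trying y = 3.52 m: A³/T = 3664 — close enough.

y_c = 3.52 m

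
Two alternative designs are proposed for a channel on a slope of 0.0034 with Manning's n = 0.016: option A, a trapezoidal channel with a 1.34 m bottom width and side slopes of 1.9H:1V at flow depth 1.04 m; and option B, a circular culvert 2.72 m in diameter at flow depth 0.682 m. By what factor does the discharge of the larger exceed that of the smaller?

3.94

Channel A: With bottom width b = 1.34 m and side slope z = 1.9: A = (b + zy)y = (1.34 + 1.9×1.04)×1.04 = 3.449 m²; P = b + 2y√(1+z²) = 1.34 + 2×1.04×2.147 = 5.806 m. Hydraulic radius R = A/P = 3.449/5.806 = 0.594 m. Q_A = (1/0.016)·3.449·0.594^(2/3)·√0.0034 = 8.881 m³/s.
Channel B: For a circular section of diameter D = 2.72 m at depth y = 0.682 m, the central angle is θ = 2 arccos(1 − 2y/D) = 2.098 rad. Then A = (D²/8)(θ − sin θ) = 1.141 m² and P = Dθ/2 = 2.853 m. Hydraulic radius R = A/P = 1.141/2.853 = 0.3998 m. Q_B = (1/0.016)·1.141·0.3998^(2/3)·√0.0034 = 2.256 m³/s.
The larger discharge is 8.881 m³/s and the smaller is 2.256 m³/s; the ratio is 3.94.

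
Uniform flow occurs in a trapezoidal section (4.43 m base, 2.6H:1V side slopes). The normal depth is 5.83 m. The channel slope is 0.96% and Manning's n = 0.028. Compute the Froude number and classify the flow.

With bottom width b = 4.43 m and side slope z = 2.6: A = (b + zy)y = (4.43 + 2.6×5.83)×5.83 = 114.2 m²; P = b + 2y√(1+z²) = 4.43 + 2×5.83×2.786 = 36.91 m.
Hydraulic radius R = A/P = 114.2/36.91 = 3.094 m.
V = (1/n) R^(2/3) √S = (1/0.028) × 3.094^(2/3) × √0.0096 = 7.43 m/s. Hydraulic depth D_h = A/T = 114.2/34.75 = 3.287 m.
Froude number Fr = V/√(g·D_h) = 7.43/√(9.81×3.287) = 1.31, which is greater than 1, so the flow is supercritical.

supercritical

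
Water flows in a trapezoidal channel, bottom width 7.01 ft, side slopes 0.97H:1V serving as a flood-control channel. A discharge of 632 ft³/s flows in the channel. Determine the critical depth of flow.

At critical depth, Q² T / (g A³) = 1, i.e. A³/T = Q²/g = 632²/32.2 = 12400.
At y = 5.48 ft: A³/T = 17470 — too large.
At y = 3.68 ft: A³/T = 4171 — too small.
At y = 4.99 ft: A³/T = 12390 — matches.

y_c = 4.99 ft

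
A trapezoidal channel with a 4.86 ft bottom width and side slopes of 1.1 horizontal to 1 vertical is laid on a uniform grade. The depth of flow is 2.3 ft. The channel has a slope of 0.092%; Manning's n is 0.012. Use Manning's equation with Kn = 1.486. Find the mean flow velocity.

V = 4.82 ft/s

With bottom width b = 4.86 ft and side slope z = 1.1: A = (b + zy)y = (4.86 + 1.1×2.3)×2.3 = 17 ft²; P = b + 2y√(1+z²) = 4.86 + 2×2.3×1.487 = 11.7 ft.
Hydraulic radius R = A/P = 17/11.7 = 1.453 ft.
From Manning's equation, V = (1.486/n) R^(2/3) S^(1/2) = (1.486/0.012) × 1.453^(2/3) × 0.00092^(1/2) = 4.82 ft/s.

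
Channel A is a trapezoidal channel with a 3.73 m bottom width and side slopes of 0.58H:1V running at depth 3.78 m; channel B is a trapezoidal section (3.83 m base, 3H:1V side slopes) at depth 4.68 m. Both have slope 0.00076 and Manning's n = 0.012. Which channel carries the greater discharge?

channel B

Channel A: With bottom width b = 3.73 m and side slope z = 0.58: A = (b + zy)y = (3.73 + 0.58×3.78)×3.78 = 22.39 m²; P = b + 2y√(1+z²) = 3.73 + 2×3.78×1.156 = 12.47 m. Hydraulic radius R = A/P = 22.39/12.47 = 1.795 m. Q_A = (1/0.012)·22.39·1.795^(2/3)·√0.00076 = 75.97 m³/s.
Channel B: With bottom width b = 3.83 m and side slope z = 3: A = (b + zy)y = (3.83 + 3×4.68)×4.68 = 83.63 m²; P = b + 2y√(1+z²) = 3.83 + 2×4.68×3.162 = 33.43 m. Hydraulic radius R = A/P = 83.63/33.43 = 2.502 m. Q_B = (1/0.012)·83.63·2.502^(2/3)·√0.00076 = 354.1 m³/s.
Q_A = 75.97 m³/s vs Q_B = 354.1 m³/s, so channel B carries more.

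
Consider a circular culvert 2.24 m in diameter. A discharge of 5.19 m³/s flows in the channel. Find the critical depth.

y_c = 1.06 m

At critical depth, Q² T / (g A³) = 1, i.e. A³/T = Q²/g = 5.19²/9.81 = 2.746.
At y = 0.943 m: A³/T = 1.768 — short.
At y = 1.19 m: A³/T = 4.305 — over.
At y = 1.06 m: A³/T = 2.767 — ≈ 2.746.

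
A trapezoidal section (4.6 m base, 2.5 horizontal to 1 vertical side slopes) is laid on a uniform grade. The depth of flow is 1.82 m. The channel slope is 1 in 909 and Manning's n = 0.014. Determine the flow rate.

Q = 43.5 m³/s

With bottom width b = 4.6 m and side slope z = 2.5: A = (b + zy)y = (4.6 + 2.5×1.82)×1.82 = 16.65 m²; P = b + 2y√(1+z²) = 4.6 + 2×1.82×2.693 = 14.4 m.
Hydraulic radius R = A/P = 16.65/14.4 = 1.156 m.
Manning's equation: Q = (1/n) A R^(2/3) S^(1/2) = (1/0.014) × 16.65 × 1.156^(2/3) × 0.0011^(1/2) = 43.5 m³/s.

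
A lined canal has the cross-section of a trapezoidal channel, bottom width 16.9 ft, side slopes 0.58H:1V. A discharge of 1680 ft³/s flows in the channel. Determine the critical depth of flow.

At critical depth, Q² T / (g A³) = 1, i.e. A³/T = Q²/g = 1680²/32.2 = 87650.
At y = 5.15 ft: A³/T = 46970 — short.
At y = 6.26 ft: A³/T = 87860 — matches.

y_c = 6.26 ft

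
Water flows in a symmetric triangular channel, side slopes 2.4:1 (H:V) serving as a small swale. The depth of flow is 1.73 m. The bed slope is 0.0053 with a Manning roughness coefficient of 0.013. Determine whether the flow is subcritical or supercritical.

supercritical

For a triangular section with side slope z = 2.4: A = zy² = 2.4×1.73² = 7.183 m²; P = 2y√(1+z²) = 2×1.73×2.6 = 8.996 m.
Hydraulic radius R = A/P = 7.183/8.996 = 0.7985 m.
V = (1/n) R^(2/3) √S = (1/0.013) × 0.7985^(2/3) × √0.0053 = 4.82 m/s. Hydraulic depth D_h = A/T = 7.183/8.304 = 0.865 m.
Froude number Fr = V/√(g·D_h) = 4.82/√(9.81×0.865) = 1.65, which is greater than 1, so the flow is supercritical.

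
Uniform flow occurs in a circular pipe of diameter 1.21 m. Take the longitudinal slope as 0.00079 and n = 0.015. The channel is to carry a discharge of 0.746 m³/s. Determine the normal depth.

y_n = 0.795 m

Manning's equation rearranged: A R^(2/3) = nQ / (1·√S) = 0.015 × 0.746 / (√0.00079) = 0.3981.
Try y = 0.625 m: A R^(2/3) = 0.2737 — low.
Try y = 0.957 m: A R^(2/3) = 0.5007 — high.
Try y = 0.795 m: A R^(2/3) = 0.398 — close enough.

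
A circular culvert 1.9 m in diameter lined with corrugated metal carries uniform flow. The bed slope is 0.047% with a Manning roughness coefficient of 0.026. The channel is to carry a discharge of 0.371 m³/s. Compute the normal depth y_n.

y_n = 0.658 m

Manning's equation rearranged: A R^(2/3) = nQ / (1·√S) = 0.026 × 0.371 / (√0.00047) = 0.4449.
At y = 0.53 m: A R^(2/3) = 0.2934 — too small.
At y = 0.834 m: A R^(2/3) = 0.6879 — too large.
At y = 0.658 m: A R^(2/3) = 0.4449 — close enough.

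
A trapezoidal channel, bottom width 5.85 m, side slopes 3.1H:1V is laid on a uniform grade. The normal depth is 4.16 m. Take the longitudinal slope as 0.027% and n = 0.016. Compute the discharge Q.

With bottom width b = 5.85 m and side slope z = 3.1: A = (b + zy)y = (5.85 + 3.1×4.16)×4.16 = 77.98 m²; P = b + 2y√(1+z²) = 5.85 + 2×4.16×3.257 = 32.95 m.
Hydraulic radius R = A/P = 77.98/32.95 = 2.367 m.
Manning's equation: Q = (1/n) A R^(2/3) S^(1/2) = (1/0.016) × 77.98 × 2.367^(2/3) × 0.00027^(1/2) = 142 m³/s.

Q = 142 m³/s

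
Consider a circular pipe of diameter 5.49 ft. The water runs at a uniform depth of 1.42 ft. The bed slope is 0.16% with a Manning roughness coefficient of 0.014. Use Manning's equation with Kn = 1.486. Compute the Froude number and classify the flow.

For a circular section of diameter D = 5.49 ft at depth y = 1.42 ft, the central angle is θ = 2 arccos(1 − 2y/D) = 2.134 rad. Then A = (D²/8)(θ − sin θ) = 4.855 ft² and P = Dθ/2 = 5.858 ft.
Hydraulic radius R = A/P = 4.855/5.858 = 0.8288 ft.
V = (1.486/n) R^(2/3) √S = (1.486/0.014) × 0.8288^(2/3) × √0.0016 = 3.746 ft/s. Hydraulic depth D_h = A/T = 4.855/4.808 = 1.01 ft.
Froude number Fr = V/√(g·D_h) = 3.746/√(32.2×1.01) = 0.657, which is less than 1, so the flow is subcritical.

subcritical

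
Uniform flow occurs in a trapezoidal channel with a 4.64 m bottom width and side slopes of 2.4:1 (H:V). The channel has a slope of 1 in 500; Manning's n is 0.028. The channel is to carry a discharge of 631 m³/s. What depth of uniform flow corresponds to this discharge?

Manning's equation rearranged: A R^(2/3) = nQ / (1·√S) = 0.028 × 631 / (√0.002) = 395.1.
Try y = 6.42 m: A R^(2/3) = 290.2 — short.
Try y = 9.29 m: A R^(2/3) = 704.7 — over.
Try y = 7.31 m: A R^(2/3) = 395 — matches.

y_n = 7.31 m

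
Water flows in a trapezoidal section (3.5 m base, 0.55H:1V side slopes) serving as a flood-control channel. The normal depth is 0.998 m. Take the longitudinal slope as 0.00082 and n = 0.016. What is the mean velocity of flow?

V = 1.41 m/s

With bottom width b = 3.5 m and side slope z = 0.55: A = (b + zy)y = (3.5 + 0.55×0.998)×0.998 = 4.041 m²; P = b + 2y√(1+z²) = 3.5 + 2×0.998×1.141 = 5.778 m.
Hydraulic radius R = A/P = 4.041/5.778 = 0.6993 m.
From Manning's equation, V = (1/n) R^(2/3) S^(1/2) = (1/0.016) × 0.6993^(2/3) × 0.00082^(1/2) = 1.41 m/s.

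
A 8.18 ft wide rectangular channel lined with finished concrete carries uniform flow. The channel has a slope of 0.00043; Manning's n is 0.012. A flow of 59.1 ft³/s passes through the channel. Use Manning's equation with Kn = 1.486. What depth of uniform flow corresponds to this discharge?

Manning's equation rearranged: A R^(2/3) = nQ / (1.486·√S) = 0.012 × 59.1 / (1.486 × √0.00043) = 23.02.
At y = 1.77 ft: A R^(2/3) = 16.67 — short.
At y = 2.7 ft: A R^(2/3) = 30.54 — over.
At y = 2.21 ft: A R^(2/3) = 23 — close enough.

y_n = 2.21 ft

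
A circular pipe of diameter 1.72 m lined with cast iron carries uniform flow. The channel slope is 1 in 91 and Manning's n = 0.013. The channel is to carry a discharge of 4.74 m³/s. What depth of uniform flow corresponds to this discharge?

y_n = 0.803 m

Manning's equation rearranged: A R^(2/3) = nQ / (1·√S) = 0.013 × 4.74 / (√0.01099) = 0.5878.
Trying y = 0.87 m: A R^(2/3) = 0.6749 — over.
Trying y = 0.803 m: A R^(2/3) = 0.5881 — matches.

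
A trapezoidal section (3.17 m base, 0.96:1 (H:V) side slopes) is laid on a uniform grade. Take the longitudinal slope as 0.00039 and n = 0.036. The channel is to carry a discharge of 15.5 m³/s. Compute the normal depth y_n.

Manning's equation rearranged: A R^(2/3) = nQ / (1·√S) = 0.036 × 15.5 / (√0.00039) = 28.26.
Try y = 4.05 m: A R^(2/3) = 45.15 — high.
Try y = 3.22 m: A R^(2/3) = 28.34 — ≈ 28.26.

y_n = 3.22 m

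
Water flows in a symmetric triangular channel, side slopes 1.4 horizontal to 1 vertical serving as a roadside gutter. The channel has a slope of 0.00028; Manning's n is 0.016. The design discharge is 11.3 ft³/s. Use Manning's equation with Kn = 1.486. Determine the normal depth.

Manning's equation rearranged: A R^(2/3) = nQ / (1.486·√S) = 0.016 × 11.3 / (1.486 × √0.00028) = 7.271.
Try y = 1.83 ft: A R^(2/3) = 3.852 — short.
Try y = 2.6 ft: A R^(2/3) = 9.826 — over.
Try y = 2.32 ft: A R^(2/3) = 7.251 — ≈ 7.271.

y_n = 2.32 ft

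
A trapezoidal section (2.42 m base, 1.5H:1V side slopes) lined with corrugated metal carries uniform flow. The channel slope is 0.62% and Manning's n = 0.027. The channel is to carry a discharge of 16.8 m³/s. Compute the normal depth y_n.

Manning's equation rearranged: A R^(2/3) = nQ / (1·√S) = 0.027 × 16.8 / (√0.0062) = 5.761.
At y = 1.68 m: A R^(2/3) = 8.183 — high.
At y = 1.05 m: A R^(2/3) = 3.231 — low.
At y = 1.41 m: A R^(2/3) = 5.747 — close enough.

y_n = 1.41 m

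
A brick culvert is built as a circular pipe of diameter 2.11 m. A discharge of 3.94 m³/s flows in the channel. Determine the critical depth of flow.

y_c = 0.933 m

At critical depth, Q² T / (g A³) = 1, i.e. A³/T = Q²/g = 3.94²/9.81 = 1.582.
Trying y = 0.733 m: A³/T = 0.6263 — short.
Trying y = 1.15 m: A³/T = 3.52 — over.
Trying y = 0.933 m: A³/T = 1.583 — ≈ 1.582.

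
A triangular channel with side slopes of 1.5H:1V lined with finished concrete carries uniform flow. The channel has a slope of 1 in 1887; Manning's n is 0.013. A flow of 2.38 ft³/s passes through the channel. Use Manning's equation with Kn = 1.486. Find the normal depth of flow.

y_n = 1.03 ft

Manning's equation rearranged: A R^(2/3) = nQ / (1.486·√S) = 0.013 × 2.38 / (1.486 × √0.0005299) = 0.9045.
At y = 1.29 ft: A R^(2/3) = 1.648 — too large.
At y = 1.03 ft: A R^(2/3) = 0.9045 — close enough.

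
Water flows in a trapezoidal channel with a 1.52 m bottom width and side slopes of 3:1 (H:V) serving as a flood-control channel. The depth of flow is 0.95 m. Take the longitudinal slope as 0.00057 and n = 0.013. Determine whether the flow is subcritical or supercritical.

subcritical

With bottom width b = 1.52 m and side slope z = 3: A = (b + zy)y = (1.52 + 3×0.95)×0.95 = 4.151 m²; P = b + 2y√(1+z²) = 1.52 + 2×0.95×3.162 = 7.528 m.
Hydraulic radius R = A/P = 4.151/7.528 = 0.5515 m.
V = (1/n) R^(2/3) √S = (1/0.013) × 0.5515^(2/3) × √0.00057 = 1.235 m/s. Hydraulic depth D_h = A/T = 4.151/7.22 = 0.575 m.
Froude number Fr = V/√(g·D_h) = 1.235/√(9.81×0.575) = 0.52, which is less than 1, so the flow is subcritical.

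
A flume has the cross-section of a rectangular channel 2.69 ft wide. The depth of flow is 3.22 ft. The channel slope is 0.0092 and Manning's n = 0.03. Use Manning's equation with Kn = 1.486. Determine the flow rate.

Flow area A = b·y = 2.69 × 3.22 = 8.662 ft². Wetted perimeter P = b + 2y = 2.69 + 2×3.22 = 9.13 ft.
Hydraulic radius R = A/P = 8.662/9.13 = 0.9487 ft.
Manning's equation: Q = (1.486/n) A R^(2/3) S^(1/2) = (1.486/0.03) × 8.662 × 0.9487^(2/3) × 0.0092^(1/2) = 39.7 ft³/s.

Q = 39.7 ft³/s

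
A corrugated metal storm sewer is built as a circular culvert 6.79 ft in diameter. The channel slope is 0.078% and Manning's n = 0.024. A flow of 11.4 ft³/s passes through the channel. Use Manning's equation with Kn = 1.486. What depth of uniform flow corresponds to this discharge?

y_n = 1.64 ft

Manning's equation rearranged: A R^(2/3) = nQ / (1.486·√S) = 0.024 × 11.4 / (1.486 × √0.00078) = 6.592.
Try y = 1.13 ft: A R^(2/3) = 3.102 — short.
Try y = 2.05 ft: A R^(2/3) = 10.22 — over.
Try y = 1.64 ft: A R^(2/3) = 6.591 — close enough.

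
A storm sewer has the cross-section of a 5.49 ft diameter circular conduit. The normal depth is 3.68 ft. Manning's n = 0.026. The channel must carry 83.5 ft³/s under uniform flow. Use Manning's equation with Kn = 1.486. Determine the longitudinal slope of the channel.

For a circular section of diameter D = 5.49 ft at depth y = 3.68 ft, the central angle is θ = 2 arccos(1 − 2y/D) = 3.837 rad. Then A = (D²/8)(θ − sin θ) = 16.87 ft² and P = Dθ/2 = 10.53 ft.
Hydraulic radius R = A/P = 16.87/10.53 = 1.602 ft.
From Manning's equation, S = [nQ / (1.486 A R^(2/3))]² = [0.026 × 83.5 / (1.486 × 16.87 × 1.602^(2/3))]² = 0.004.

S = 0.004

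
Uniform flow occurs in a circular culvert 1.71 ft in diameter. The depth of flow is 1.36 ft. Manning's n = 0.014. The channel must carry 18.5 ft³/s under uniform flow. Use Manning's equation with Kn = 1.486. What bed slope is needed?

S = 0.0189

For a circular section of diameter D = 1.71 ft at depth y = 1.36 ft, the central angle is θ = 2 arccos(1 − 2y/D) = 4.405 rad. Then A = (D²/8)(θ − sin θ) = 1.959 ft² and P = Dθ/2 = 3.767 ft.
Hydraulic radius R = A/P = 1.959/3.767 = 0.52 ft.
From Manning's equation, S = [nQ / (1.486 A R^(2/3))]² = [0.014 × 18.5 / (1.486 × 1.959 × 0.52^(2/3))]² = 0.0189.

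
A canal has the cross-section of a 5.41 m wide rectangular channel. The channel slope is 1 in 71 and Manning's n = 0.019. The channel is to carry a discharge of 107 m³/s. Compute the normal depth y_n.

Manning's equation rearranged: A R^(2/3) = nQ / (1·√S) = 0.019 × 107 / (√0.01408) = 17.13.
Try y = 1.84 m: A R^(2/3) = 10.58 — short.
Try y = 3.22 m: A R^(2/3) = 22.52 — over.
Try y = 2.62 m: A R^(2/3) = 17.15 — matches.

y_n = 2.62 m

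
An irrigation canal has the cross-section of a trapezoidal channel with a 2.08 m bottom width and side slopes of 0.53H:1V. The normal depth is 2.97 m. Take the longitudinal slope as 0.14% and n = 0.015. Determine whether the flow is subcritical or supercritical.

subcritical

With bottom width b = 2.08 m and side slope z = 0.53: A = (b + zy)y = (2.08 + 0.53×2.97)×2.97 = 10.85 m²; P = b + 2y√(1+z²) = 2.08 + 2×2.97×1.132 = 8.803 m.
Hydraulic radius R = A/P = 10.85/8.803 = 1.233 m.
V = (1/n) R^(2/3) √S = (1/0.015) × 1.233^(2/3) × √0.0014 = 2.868 m/s. Hydraulic depth D_h = A/T = 10.85/5.228 = 2.076 m.
Froude number Fr = V/√(g·D_h) = 2.868/√(9.81×2.076) = 0.636, which is less than 1, so the flow is subcritical.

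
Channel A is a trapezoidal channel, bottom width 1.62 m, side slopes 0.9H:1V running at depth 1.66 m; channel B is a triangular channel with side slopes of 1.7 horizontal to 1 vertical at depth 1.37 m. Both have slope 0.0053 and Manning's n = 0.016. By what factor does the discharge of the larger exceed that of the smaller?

Channel A: With bottom width b = 1.62 m and side slope z = 0.9: A = (b + zy)y = (1.62 + 0.9×1.66)×1.66 = 5.169 m²; P = b + 2y√(1+z²) = 1.62 + 2×1.66×1.345 = 6.087 m. Hydraulic radius R = A/P = 5.169/6.087 = 0.8493 m. Q_A = (1/0.016)·5.169·0.8493^(2/3)·√0.0053 = 21.09 m³/s.
Channel B: For a triangular section with side slope z = 1.7: A = zy² = 1.7×1.37² = 3.191 m²; P = 2y√(1+z²) = 2×1.37×1.972 = 5.404 m. Hydraulic radius R = A/P = 3.191/5.404 = 0.5904 m. Q_B = (1/0.016)·3.191·0.5904^(2/3)·√0.0053 = 10.22 m³/s.
The larger discharge is 21.09 m³/s and the smaller is 10.22 m³/s; the ratio is 2.06.

2.06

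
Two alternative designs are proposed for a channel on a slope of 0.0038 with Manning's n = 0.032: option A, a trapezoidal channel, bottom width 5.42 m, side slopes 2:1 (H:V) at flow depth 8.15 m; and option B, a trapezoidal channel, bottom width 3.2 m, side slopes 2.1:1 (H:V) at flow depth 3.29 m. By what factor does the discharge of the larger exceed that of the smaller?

9.41

Channel A: With bottom width b = 5.42 m and side slope z = 2: A = (b + zy)y = (5.42 + 2×8.15)×8.15 = 177 m²; P = b + 2y√(1+z²) = 5.42 + 2×8.15×2.236 = 41.87 m. Hydraulic radius R = A/P = 177/41.87 = 4.228 m. Q_A = (1/0.032)·177·4.228^(2/3)·√0.0038 = 891.6 m³/s.
Channel B: With bottom width b = 3.2 m and side slope z = 2.1: A = (b + zy)y = (3.2 + 2.1×3.29)×3.29 = 33.26 m²; P = b + 2y√(1+z²) = 3.2 + 2×3.29×2.326 = 18.5 m. Hydraulic radius R = A/P = 33.26/18.5 = 1.797 m. Q_B = (1/0.032)·33.26·1.797^(2/3)·√0.0038 = 94.71 m³/s.
The larger discharge is 891.6 m³/s and the smaller is 94.71 m³/s; the ratio is 9.41.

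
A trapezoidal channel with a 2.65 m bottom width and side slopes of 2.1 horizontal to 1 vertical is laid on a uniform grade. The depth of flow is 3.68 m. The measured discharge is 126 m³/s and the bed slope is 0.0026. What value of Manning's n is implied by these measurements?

With bottom width b = 2.65 m and side slope z = 2.1: A = (b + zy)y = (2.65 + 2.1×3.68)×3.68 = 38.19 m²; P = b + 2y√(1+z²) = 2.65 + 2×3.68×2.326 = 19.77 m.
Hydraulic radius R = A/P = 38.19/19.77 = 1.932 m.
Rearranging Manning's equation: n = (1/Q) A R^(2/3) S^(1/2) = (1/126) × 38.19 × 1.932^(2/3) × √0.0026 = 0.024.

n = 0.024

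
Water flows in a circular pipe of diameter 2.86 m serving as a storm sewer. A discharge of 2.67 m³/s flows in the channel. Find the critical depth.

y_c = 0.698 m

At critical depth, Q² T / (g A³) = 1, i.e. A³/T = Q²/g = 2.67²/9.81 = 0.7267.
At y = 0.875 m: A³/T = 1.753 — too large.
At y = 0.613 m: A³/T = 0.4386 — too small.
At y = 0.698 m: A³/T = 0.7282 — close enough.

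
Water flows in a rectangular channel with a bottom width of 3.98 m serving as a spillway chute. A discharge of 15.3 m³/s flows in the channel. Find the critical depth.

For a rectangular channel, critical depth y_c = (q²/g)^(1/3) where q = Q/b = 15.3/3.98 = 3.844 m²/s.
So y_c = (3.844²/9.81)^(1/3) = 1.15 m.

y_c = 1.15 m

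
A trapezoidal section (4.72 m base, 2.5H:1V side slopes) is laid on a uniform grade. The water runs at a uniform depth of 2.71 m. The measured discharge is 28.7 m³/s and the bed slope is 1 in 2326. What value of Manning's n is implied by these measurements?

With bottom width b = 4.72 m and side slope z = 2.5: A = (b + zy)y = (4.72 + 2.5×2.71)×2.71 = 31.15 m²; P = b + 2y√(1+z²) = 4.72 + 2×2.71×2.693 = 19.31 m.
Hydraulic radius R = A/P = 31.15/19.31 = 1.613 m.
Rearranging Manning's equation: n = (1/Q) A R^(2/3) S^(1/2) = (1/28.7) × 31.15 × 1.613^(2/3) × √0.0004299 = 0.031.

n = 0.031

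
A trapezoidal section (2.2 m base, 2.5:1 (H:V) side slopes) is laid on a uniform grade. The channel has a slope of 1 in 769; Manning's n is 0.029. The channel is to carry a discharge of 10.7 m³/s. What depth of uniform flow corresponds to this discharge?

Manning's equation rearranged: A R^(2/3) = nQ / (1·√S) = 0.029 × 10.7 / (√0.0013) = 8.605.
At y = 1.82 m: A R^(2/3) = 12.48 — over.
At y = 1.17 m: A R^(2/3) = 4.752 — short.
At y = 1.54 m: A R^(2/3) = 8.607 — matches.

y_n = 1.54 m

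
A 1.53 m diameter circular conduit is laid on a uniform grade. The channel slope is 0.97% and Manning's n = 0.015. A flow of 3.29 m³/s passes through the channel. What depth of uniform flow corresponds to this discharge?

Manning's equation rearranged: A R^(2/3) = nQ / (1·√S) = 0.015 × 3.29 / (√0.0097) = 0.5011.
At y = 0.916 m: A R^(2/3) = 0.6487 — too large.
At y = 0.55 m: A R^(2/3) = 0.2679 — too small.
At y = 0.78 m: A R^(2/3) = 0.5006 — matches.

y_n = 0.78 m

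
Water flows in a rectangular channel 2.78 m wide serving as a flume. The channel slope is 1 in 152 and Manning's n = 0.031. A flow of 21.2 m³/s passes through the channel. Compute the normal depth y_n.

y_n = 3.01 m

Manning's equation rearranged: A R^(2/3) = nQ / (1·√S) = 0.031 × 21.2 / (√0.006579) = 8.103.
Try y = 2.4 m: A R^(2/3) = 6.128 — too small.
Try y = 3.5 m: A R^(2/3) = 9.697 — too large.
Try y = 3.01 m: A R^(2/3) = 8.092 — matches.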